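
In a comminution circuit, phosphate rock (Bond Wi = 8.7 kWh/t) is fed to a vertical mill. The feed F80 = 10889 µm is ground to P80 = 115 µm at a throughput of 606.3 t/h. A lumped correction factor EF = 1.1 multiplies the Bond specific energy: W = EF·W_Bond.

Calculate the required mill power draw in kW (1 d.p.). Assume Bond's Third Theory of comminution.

W = 10·Wi·[P80^(−½) − F80^(−½)]
W = 10·8.7·(1/√115 − 1/√10889) = 10·8.7·(0.083667) = 7.2791 kWh/t
Corrected W = EF·W_Bond = 1.1·7.2791 = 8.0070 kWh/t
P = W·T = 8.0070·606.3 = 4854.6 kW

P = 4854.6 kW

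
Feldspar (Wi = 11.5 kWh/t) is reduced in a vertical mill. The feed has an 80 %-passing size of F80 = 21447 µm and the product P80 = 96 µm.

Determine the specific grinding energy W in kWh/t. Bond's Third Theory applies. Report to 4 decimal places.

W = 10.9519 kWh/t

W = 10 Wi (P80^-0.5 − F80^-0.5)
1/√96 = 0.102062;  1/√21447 = 0.006828
W = 10·11.5·(0.102062 − 0.006828) = 10.9519 kWh/t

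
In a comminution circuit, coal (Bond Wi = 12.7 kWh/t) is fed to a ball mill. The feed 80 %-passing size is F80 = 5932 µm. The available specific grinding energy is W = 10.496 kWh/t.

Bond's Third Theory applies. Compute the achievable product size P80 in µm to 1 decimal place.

Bond:  W = 10 Wi (1/√P − 1/√F)
⇒ 1/√P80 = W/(10·Wi) + 1/√F80
  = 10.4960/(10·12.7) + 1/√5932 = 0.082646 + 0.012984 = 0.095629
P80 = (1/0.095629)² = 10.4570² = 109.35 µm

P80 = 109.3 µm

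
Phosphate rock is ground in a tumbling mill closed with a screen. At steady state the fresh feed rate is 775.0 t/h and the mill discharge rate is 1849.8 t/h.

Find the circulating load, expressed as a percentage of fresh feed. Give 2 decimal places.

CL = 138.68 %

Steady state: M = F + R.
R = M − F = 1849.8 − 775.0 = 1074.8 t/h
CL = 100·R/F = 100·1074.8/775.0 = 138.68 %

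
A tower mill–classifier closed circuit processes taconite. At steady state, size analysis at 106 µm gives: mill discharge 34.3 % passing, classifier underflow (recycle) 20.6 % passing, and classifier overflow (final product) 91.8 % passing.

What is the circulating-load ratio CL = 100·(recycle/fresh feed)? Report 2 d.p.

Two-product formula at 106 µm:
d + r·d = r·u + o → r(d−u) = o−d
r = (91.8 − 34.3)/(34.3 − 20.6) = 57.5/13.7 = 4.1971
CL = 100·r = 419.71 %

CL = 419.71 %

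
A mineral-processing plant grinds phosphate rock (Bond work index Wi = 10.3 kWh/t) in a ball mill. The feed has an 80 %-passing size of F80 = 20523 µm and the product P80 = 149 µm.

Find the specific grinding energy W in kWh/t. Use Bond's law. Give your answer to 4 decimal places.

Bond: W = 10·Wi·(1/√P80 − 1/√F80)
1/√149 = 0.081923;  1/√20523 = 0.006980
W = 10·10.3·(0.081923 − 0.006980) = 7.7191 kWh/t

W = 7.7191 kWh/t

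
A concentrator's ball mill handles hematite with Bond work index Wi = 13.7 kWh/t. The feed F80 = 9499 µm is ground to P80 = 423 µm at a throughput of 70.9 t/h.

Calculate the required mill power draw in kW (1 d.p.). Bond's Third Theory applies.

P = 372.6 kW

W = 10·Wi·(P80^(-½) − F80^(-½))
W = 10·13.7·(1/√423 − 1/√9499) = 10·13.7·(0.038361) = 5.2555 kWh/t
P = W·T = 5.2555·70.9 = 372.6 kW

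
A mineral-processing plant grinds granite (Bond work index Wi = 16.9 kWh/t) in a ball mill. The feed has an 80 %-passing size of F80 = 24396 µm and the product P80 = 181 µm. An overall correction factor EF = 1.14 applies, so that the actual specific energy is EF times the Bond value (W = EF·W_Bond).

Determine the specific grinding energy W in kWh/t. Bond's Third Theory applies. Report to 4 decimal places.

W = 13.0868 kWh/t

W_Bond = 10·Wi·(1/√P₈₀ − 1/√F₈₀)
1/√181 = 0.074329;  1/√24396 = 0.006402
W = 10·16.9·(0.074329 − 0.006402) = 11.4797 kWh/t
W_actual = 1.14 × 11.4797 = 13.0868 kWh/t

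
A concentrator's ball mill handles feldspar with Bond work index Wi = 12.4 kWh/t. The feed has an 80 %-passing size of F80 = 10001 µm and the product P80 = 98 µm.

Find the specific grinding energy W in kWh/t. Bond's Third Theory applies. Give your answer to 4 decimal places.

W = 11.2860 kWh/t

W_Bond = 10·Wi·(1/√P₈₀ − 1/√F₈₀)
1/√98 = 0.101015;  1/√10001 = 0.010000
W = 10·12.4·(0.101015 − 0.010000) = 11.2860 kWh/t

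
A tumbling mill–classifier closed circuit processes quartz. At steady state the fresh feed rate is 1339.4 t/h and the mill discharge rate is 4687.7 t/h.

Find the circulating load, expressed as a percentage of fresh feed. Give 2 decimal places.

CL = 249.99 %

Discharge = new feed + return, hence
R = M − F = 4687.7 − 1339.4 = 3348.3 t/h
CL = 100·R/F = 100·3348.3/1339.4 = 249.99 %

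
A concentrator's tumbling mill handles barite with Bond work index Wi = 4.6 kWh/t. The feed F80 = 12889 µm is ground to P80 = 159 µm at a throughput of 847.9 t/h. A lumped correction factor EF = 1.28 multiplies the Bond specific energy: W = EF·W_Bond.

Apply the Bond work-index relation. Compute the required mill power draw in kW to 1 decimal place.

W = 10 Wi (1/√P80 − 1/√F80)  [Bond]
W = 10·4.6·(1/√159 − 1/√12889) = 10·4.6·(0.070497) = 3.2429 kWh/t
W_actual = 1.28 × 3.2429 = 4.1509 kWh/t
Power = W × throughput = 4.1509 kWh/t × 847.9 t/h = 3519.5 kW

P = 3519.5 kW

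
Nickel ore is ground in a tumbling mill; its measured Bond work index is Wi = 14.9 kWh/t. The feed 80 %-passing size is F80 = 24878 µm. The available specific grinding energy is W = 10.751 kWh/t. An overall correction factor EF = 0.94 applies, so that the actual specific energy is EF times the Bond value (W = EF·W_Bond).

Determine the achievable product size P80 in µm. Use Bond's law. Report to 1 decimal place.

P80 = 144.8 µm

W = 10 Wi / √P80 − 10 Wi / √F80
W_Bond = W / EF = 10.751 / 0.94 = 11.4372 kWh/t
⇒ 1/√P80 = W_Bond/(10 Wi) + 1/√F80
  = 11.4372/(10·14.9) + 1/√24878 = 0.076760 + 0.006340 = 0.083100
P80 = (1/0.083100)² = 12.0337² = 144.81 µm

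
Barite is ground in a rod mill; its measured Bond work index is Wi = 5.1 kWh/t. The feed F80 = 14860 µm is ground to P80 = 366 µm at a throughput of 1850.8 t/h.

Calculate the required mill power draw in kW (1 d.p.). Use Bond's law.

Bond: W = 10·Wi·(1/√P80 − 1/√F80)
W = 10·5.1·(1/√366 − 1/√14860) = 10·5.1·(0.044067) = 2.2474 kWh/t
P_mill = W·ṁ = 2.2474·1850.8 = 4159.6 kW

P = 4159.6 kW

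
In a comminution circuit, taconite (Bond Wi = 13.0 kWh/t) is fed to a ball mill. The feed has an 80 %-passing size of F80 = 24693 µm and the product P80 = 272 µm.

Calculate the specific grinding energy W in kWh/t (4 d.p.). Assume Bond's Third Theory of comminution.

W = 7.0551 kWh/t

W = 10 Wi (P80^-0.5 − F80^-0.5)
1/√272 = 0.060634;  1/√24693 = 0.006364
W = 10·13.0·(0.060634 − 0.006364) = 7.0551 kWh/t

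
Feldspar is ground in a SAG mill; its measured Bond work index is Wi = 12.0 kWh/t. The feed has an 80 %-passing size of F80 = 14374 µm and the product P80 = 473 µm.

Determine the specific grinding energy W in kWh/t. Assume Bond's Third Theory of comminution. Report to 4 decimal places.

Bond:  W = 10 Wi (1/√P − 1/√F)
1/√473 = 0.045980;  1/√14374 = 0.008341
W = 10·12.0·(0.045980 − 0.008341) = 4.5167 kWh/t

W = 4.5167 kWh/t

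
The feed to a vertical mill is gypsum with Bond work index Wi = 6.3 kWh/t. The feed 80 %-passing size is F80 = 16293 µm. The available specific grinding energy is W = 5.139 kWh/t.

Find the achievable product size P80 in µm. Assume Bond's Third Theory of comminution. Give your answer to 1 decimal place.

W = 10·Wi·[P80^(−½) − F80^(−½)]
⇒ 1/√P80 = W/(10 Wi) + 1/√F80
  = 5.1390/(10·6.3) + 1/√16293 = 0.081571 + 0.007834 = 0.089406
P80 = (1/0.089406)² = 11.1850² = 125.10 µm

P80 = 125.1 µm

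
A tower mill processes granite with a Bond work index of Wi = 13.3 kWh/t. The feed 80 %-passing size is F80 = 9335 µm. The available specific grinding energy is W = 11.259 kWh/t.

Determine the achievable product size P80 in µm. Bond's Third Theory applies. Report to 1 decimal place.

W = 10 Wi (1/√P80 − 1/√F80)  [Bond]
P80^-0.5 = F80^-0.5 + W/(10 Wi)
  = 11.2590/(10·13.3) + 1/√9335 = 0.084654 + 0.010350 = 0.095004
P80 = (1/0.095004)² = 10.5259² = 110.79 µm

P80 = 110.8 µm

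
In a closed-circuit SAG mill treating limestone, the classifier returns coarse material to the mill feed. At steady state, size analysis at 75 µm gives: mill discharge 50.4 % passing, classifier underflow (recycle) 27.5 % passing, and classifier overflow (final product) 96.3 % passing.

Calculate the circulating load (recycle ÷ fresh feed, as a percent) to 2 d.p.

Two-product formula at 75 µm:
r = (o − d)/(d − u)
r = (96.3 − 50.4)/(50.4 − 27.5) = 45.9/22.9 = 2.0044
CL = 100·r = 200.44 %

CL = 200.44 %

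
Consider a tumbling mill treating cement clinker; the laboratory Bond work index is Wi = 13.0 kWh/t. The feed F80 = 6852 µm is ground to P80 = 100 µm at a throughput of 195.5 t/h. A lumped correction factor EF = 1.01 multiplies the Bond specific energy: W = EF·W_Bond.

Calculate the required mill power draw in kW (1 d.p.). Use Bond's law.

W = 10·Wi·[P80^(−½) − F80^(−½)]
W = 10·13.0·(1/√100 − 1/√6852) = 10·13.0·(0.087919) = 11.4295 kWh/t
Apply correction: 11.4295 × 1.01 = 11.5438 kWh/t
P_mill = W·ṁ = 11.5438·195.5 = 2256.8 kW

P = 2256.8 kW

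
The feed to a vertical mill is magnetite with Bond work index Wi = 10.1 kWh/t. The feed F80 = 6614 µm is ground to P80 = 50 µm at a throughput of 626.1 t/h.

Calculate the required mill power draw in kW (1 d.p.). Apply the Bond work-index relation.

W_Bond = 10·Wi·(1/√P₈₀ − 1/√F₈₀)
W = 10·10.1·(1/√50 − 1/√6614) = 10·10.1·(0.129125) = 13.0416 kWh/t
Mill draw = 13.0416 × 626.1 = 8165.4 kW

P = 8165.4 kW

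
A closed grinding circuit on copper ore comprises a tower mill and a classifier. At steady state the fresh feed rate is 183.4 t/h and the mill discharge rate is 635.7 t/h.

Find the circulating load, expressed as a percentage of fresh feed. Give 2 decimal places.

M = F + R at steady state, so:
R = M − F = 635.7 − 183.4 = 452.3 t/h
CL = 100·R/F = 100·452.3/183.4 = 246.62 %

CL = 246.62 %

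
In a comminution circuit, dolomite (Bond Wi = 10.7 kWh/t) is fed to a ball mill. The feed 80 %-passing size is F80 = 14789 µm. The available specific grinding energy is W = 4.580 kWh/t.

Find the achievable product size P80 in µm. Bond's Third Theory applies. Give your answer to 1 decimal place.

Bond:  W = 10 Wi (1/√P − 1/√F)
⇒ 1/√P80 = W/(10 Wi) + 1/√F80
  = 4.5800/(10·10.7) + 1/√14789 = 0.042804 + 0.008223 = 0.051027
P80 = (1/0.051027)² = 19.5976² = 384.06 µm

P80 = 384.1 µm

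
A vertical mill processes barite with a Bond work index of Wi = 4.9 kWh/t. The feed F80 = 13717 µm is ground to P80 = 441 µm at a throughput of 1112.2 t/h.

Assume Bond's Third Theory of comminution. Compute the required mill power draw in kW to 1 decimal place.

P = 2129.8 kW

W = 10·Wi·[P80^(−½) − F80^(−½)]
W = 10·4.9·(1/√441 − 1/√13717) = 10·4.9·(0.039081) = 1.9150 kWh/t
Power = W × throughput = 1.9150 kWh/t × 1112.2 t/h = 2129.8 kW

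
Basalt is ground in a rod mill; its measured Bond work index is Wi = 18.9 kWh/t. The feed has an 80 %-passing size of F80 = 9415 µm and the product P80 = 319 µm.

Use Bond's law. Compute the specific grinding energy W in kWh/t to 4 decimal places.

W = 10 Wi (P80^-0.5 − F80^-0.5)
1/√319 = 0.055989;  1/√9415 = 0.010306
W = 10·18.9·(0.055989 − 0.010306) = 8.6341 kWh/t

W = 8.6341 kWh/t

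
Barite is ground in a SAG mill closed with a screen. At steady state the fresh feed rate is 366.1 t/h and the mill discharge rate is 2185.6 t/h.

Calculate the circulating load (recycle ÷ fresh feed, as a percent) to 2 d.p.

CL = 497.00 %

Mill node: discharge = fresh + recycle.
R = M − F = 2185.6 − 366.1 = 1819.5 t/h
CL = 100·R/F = 100·1819.5/366.1 = 497.00 %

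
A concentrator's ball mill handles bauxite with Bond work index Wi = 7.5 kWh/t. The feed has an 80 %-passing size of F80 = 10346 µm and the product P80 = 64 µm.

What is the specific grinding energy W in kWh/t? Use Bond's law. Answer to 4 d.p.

W = 8.6376 kWh/t

W = 10·Wi·[P80^(−½) − F80^(−½)]
1/√64 = 0.125000;  1/√10346 = 0.009831
W = 10·7.5·(0.125000 − 0.009831) = 8.6376 kWh/t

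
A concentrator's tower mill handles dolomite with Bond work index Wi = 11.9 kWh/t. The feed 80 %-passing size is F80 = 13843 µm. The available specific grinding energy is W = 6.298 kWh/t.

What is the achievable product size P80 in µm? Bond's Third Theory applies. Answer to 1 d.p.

P80 = 265.1 µm

W = 10 Wi (1/√P80 − 1/√F80)  [Bond]
P80^(−½) = W/(10 Wi) + F80^(−½)
  = 6.2980/(10·11.9) + 1/√13843 = 0.052924 + 0.008499 = 0.061424
P80 = (1/0.061424)² = 16.2804² = 265.05 µm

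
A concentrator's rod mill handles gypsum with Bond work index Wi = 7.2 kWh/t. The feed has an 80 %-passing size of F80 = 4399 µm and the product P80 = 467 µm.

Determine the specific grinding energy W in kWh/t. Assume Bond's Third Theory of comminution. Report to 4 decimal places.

W = 2.2462 kWh/t

W = 10·Wi·(P80^(-½) − F80^(-½))
1/√467 = 0.046274;  1/√4399 = 0.015077
W = 10·7.2·(0.046274 − 0.015077) = 2.2462 kWh/t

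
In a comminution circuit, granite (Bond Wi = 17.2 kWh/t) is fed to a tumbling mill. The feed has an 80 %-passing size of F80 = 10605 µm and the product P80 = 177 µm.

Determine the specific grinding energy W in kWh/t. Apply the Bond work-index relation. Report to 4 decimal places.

W = 10·Wi·[P80^(−½) − F80^(−½)]
1/√177 = 0.075165;  1/√10605 = 0.009711
W = 10·17.2·(0.075165 − 0.009711) = 11.2581 kWh/t

W = 11.2581 kWh/t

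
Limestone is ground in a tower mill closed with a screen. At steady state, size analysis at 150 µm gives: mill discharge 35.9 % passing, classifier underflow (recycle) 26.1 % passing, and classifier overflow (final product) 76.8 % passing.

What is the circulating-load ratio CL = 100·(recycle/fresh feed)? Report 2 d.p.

CL = 417.35 %

Balance %-passing 150 µm (r = R/F):
Fd + Rd = Ru + Fo ⇒ R/F = (o−d)/(d−u)
r = (76.8 − 35.9)/(35.9 − 26.1) = 40.9/9.8 = 4.1735
CL = 100·r = 417.35 %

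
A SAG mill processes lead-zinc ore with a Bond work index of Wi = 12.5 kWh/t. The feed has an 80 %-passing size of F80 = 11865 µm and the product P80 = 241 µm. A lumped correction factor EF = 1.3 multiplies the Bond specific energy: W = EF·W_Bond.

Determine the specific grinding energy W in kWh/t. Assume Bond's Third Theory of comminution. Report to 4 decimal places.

W = 8.9757 kWh/t

W = 10·Wi·(P80^(-½) − F80^(-½))
1/√241 = 0.064416;  1/√11865 = 0.009180
W = 10·12.5·(0.064416 − 0.009180) = 6.9044 kWh/t
With EF = 1.3: W = 6.9044·1.3 = 8.9757 kWh/t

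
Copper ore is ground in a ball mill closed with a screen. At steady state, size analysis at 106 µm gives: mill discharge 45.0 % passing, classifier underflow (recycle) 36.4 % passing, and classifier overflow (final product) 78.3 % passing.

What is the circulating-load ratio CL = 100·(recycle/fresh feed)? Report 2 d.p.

CL = 387.21 %

Let r = R/F. Size balance at 106 µm:
(1+r)·d = r·u + o ⇒ r = (o−d)/(d−u)
r = (78.3 − 45.0)/(45.0 − 36.4) = 33.3/8.6 = 3.8721
CL = 100·r = 387.21 %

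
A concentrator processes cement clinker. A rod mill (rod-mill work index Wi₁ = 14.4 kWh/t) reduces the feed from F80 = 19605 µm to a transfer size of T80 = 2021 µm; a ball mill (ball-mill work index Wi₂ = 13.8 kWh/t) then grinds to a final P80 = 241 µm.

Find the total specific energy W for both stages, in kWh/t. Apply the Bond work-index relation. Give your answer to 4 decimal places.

W = 7.9944 kWh/t

W_Bond = 10·Wi·(1/√P₈₀ − 1/√F₈₀)
Stage 1 (19605→2021 µm, Wi₁=14.4): W₁ = 10·14.4·(0.022244 − 0.007142) = 2.1747 kWh/t
Stage 2 (2021→241 µm, Wi₂=13.8): W₂ = 10·13.8·(0.064416 − 0.022244) = 5.8197 kWh/t
W = W₁ + W₂ = 2.1747 + 5.8197 = 7.9944 kWh/t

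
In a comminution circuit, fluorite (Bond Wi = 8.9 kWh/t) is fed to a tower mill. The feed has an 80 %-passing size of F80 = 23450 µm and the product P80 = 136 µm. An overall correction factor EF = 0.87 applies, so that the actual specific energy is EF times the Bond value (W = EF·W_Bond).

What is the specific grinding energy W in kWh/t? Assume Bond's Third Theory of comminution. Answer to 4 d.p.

W = 10 Wi / √P80 − 10 Wi / √F80
1/√136 = 0.085749;  1/√23450 = 0.006530
W = 10·8.9·(0.085749 − 0.006530) = 7.0505 kWh/t
Apply correction: 7.0505 × 0.87 = 6.1339 kWh/t

W = 6.1339 kWh/t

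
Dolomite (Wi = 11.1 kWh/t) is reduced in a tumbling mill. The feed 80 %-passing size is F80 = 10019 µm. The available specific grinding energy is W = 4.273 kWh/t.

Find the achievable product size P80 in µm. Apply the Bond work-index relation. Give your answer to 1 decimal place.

W = 10 Wi (1/√P80 − 1/√F80)  [Bond]
1/√P80 = 1/√F80 + W/(10·Wi)
  = 4.2730/(10·11.1) + 1/√10019 = 0.038495 + 0.009991 = 0.048486
P80 = (1/0.048486)² = 20.6245² = 425.37 µm

P80 = 425.4 µm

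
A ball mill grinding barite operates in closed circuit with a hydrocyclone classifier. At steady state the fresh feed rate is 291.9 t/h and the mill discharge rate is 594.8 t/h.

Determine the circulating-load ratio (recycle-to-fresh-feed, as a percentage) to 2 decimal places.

Mill node: discharge = fresh + recycle.
R = M − F = 594.8 − 291.9 = 302.9 t/h
CL = 100·R/F = 100·302.9/291.9 = 103.77 %

CL = 103.77 %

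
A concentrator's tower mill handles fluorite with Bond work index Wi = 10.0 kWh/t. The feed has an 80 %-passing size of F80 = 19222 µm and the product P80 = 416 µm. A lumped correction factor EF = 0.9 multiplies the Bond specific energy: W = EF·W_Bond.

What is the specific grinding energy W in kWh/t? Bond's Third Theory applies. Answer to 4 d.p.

W = 3.7635 kWh/t

W_Bond = 10·Wi·(1/√P₈₀ − 1/√F₈₀)
1/√416 = 0.049029;  1/√19222 = 0.007213
W = 10·10.0·(0.049029 − 0.007213) = 4.1816 kWh/t
W_actual = 0.9 × 4.1816 = 3.7635 kWh/t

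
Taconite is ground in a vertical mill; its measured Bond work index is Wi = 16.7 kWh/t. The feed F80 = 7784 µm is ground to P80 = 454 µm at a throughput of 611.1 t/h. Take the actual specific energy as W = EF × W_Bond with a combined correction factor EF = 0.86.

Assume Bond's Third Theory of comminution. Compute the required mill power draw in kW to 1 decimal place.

W = 10·Wi·[P80^(−½) − F80^(−½)]
W = 10·16.7·(1/√454 − 1/√7784) = 10·16.7·(0.035598) = 5.9449 kWh/t
Corrected W = EF·W_Bond = 0.86·5.9449 = 5.1126 kWh/t
P = W·T = 5.1126·611.1 = 3124.3 kW

P = 3124.3 kW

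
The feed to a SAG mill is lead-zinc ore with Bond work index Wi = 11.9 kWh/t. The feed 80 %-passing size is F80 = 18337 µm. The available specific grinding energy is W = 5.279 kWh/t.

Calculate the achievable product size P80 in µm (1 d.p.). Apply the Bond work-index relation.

P80 = 373.5 µm

W = 10 Wi (P80^-0.5 − F80^-0.5)
⇒ 1/√P80 = W/(10·Wi) + 1/√F80
  = 5.2790/(10·11.9) + 1/√18337 = 0.044361 + 0.007385 = 0.051746
P80 = (1/0.051746)² = 19.3251² = 373.46 µm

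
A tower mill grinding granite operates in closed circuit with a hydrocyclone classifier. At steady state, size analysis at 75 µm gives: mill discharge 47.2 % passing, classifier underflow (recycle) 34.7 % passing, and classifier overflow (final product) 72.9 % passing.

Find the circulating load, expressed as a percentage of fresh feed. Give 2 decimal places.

Mass balance on the −75 µm fraction:
(1+r)d = ru + o → r = (o−d)/(d−u)
r = (72.9 − 47.2)/(47.2 − 34.7) = 25.7/12.5 = 2.0560
CL = 100·r = 205.60 %

CL = 205.60 %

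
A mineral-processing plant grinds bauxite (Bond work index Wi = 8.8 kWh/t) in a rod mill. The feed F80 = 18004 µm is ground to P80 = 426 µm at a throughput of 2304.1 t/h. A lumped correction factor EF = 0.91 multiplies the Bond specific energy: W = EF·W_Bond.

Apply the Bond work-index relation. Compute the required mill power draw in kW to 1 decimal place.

P = 7564.5 kW

W = 10·Wi·[P80^(−½) − F80^(−½)]
W = 10·8.8·(1/√426 − 1/√18004) = 10·8.8·(0.040997) = 3.6078 kWh/t
W_actual = 0.91 × 3.6078 = 3.2831 kWh/t
P = W·T = 3.2831·2304.1 = 7564.5 kW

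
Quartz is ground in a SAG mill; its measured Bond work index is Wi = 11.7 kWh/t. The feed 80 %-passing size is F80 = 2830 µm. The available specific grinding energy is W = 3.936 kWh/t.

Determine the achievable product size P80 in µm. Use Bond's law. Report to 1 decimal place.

P80 = 363.7 µm

Bond:  W = 10 Wi (1/√P − 1/√F)
⇒ 1/√P80 = W/(10·Wi) + 1/√F80
  = 3.9360/(10·11.7) + 1/√2830 = 0.033641 + 0.018798 = 0.052439
P80 = (1/0.052439)² = 19.0698² = 363.66 µm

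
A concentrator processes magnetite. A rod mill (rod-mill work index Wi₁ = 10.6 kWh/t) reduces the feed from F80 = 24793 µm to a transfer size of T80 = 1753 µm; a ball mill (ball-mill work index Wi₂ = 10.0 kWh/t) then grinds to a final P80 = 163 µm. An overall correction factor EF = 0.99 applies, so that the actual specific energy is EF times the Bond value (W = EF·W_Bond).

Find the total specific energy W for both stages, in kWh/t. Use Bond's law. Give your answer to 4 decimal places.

W = 7.2297 kWh/t

Bond:  W = 10 Wi (1/√P − 1/√F)
Stage 1 (24793→1753 µm, Wi₁=10.6): W₁ = 10·10.6·(0.023884 − 0.006351) = 1.8585 kWh/t
Stage 2 (1753→163 µm, Wi₂=10.0): W₂ = 10·10.0·(0.078326 − 0.023884) = 5.4442 kWh/t
W = W₁ + W₂ = 1.8585 + 5.4442 = 7.3027 kWh/t
With EF = 0.99: W = 7.3027·0.99 = 7.2297 kWh/t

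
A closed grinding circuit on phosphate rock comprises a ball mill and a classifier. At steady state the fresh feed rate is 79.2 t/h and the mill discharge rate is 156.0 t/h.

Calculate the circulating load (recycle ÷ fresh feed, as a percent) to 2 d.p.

Discharge = new feed + return, hence
R = M − F = 156.0 − 79.2 = 76.8 t/h
CL = 100·R/F = 100·76.8/79.2 = 96.97 %

CL = 96.97 %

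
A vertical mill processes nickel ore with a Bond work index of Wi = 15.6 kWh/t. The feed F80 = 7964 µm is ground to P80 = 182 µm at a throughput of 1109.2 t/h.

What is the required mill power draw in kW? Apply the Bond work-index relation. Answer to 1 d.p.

P = 10887.3 kW

Bond: W = 10·Wi·(1/√P80 − 1/√F80)
W = 10·15.6·(1/√182 − 1/√7964) = 10·15.6·(0.062919) = 9.8154 kWh/t
Power = W × throughput = 9.8154 kWh/t × 1109.2 t/h = 10887.3 kW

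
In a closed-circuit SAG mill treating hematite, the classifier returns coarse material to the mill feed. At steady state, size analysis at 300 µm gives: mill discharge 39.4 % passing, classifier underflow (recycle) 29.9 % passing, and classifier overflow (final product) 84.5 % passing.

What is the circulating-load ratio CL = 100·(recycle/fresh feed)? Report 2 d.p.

CL = 474.74 %

Balance %-passing 300 µm (r = R/F):
r = (o − d)/(d − u)
r = (84.5 − 39.4)/(39.4 − 29.9) = 45.1/9.5 = 4.7474
CL = 100·r = 474.74 %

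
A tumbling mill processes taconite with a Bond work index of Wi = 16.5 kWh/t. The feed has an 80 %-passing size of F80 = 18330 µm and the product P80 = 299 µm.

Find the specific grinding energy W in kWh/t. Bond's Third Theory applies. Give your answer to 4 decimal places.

W = 8.3235 kWh/t

W = 10 Wi / √P80 − 10 Wi / √F80
1/√299 = 0.057831;  1/√18330 = 0.007386
W = 10·16.5·(0.057831 − 0.007386) = 8.3235 kWh/t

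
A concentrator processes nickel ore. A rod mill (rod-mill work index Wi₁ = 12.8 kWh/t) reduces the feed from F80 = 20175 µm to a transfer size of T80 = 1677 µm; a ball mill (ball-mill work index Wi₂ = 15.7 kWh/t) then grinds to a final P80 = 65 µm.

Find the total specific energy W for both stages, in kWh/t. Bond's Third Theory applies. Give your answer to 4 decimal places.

W = 10 Wi (P80^-0.5 − F80^-0.5)
Stage 1 (20175→1677 µm, Wi₁=12.8): W₁ = 10·12.8·(0.024419 − 0.007040) = 2.2245 kWh/t
Stage 2 (1677→65 µm, Wi₂=15.7): W₂ = 10·15.7·(0.124035 − 0.024419) = 15.6396 kWh/t
W = W₁ + W₂ = 2.2245 + 15.6396 = 17.8641 kWh/t

W = 17.8641 kWh/t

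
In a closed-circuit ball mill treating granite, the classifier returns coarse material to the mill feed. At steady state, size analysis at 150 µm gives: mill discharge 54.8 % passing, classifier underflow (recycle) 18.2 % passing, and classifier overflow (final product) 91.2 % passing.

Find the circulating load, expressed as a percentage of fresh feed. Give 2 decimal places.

CL = 99.45 %

Let r = R/F. Size balance at 150 µm:
d + r·d = r·u + o → r(d−u) = o−d
r = (91.2 − 54.8)/(54.8 − 18.2) = 36.4/36.6 = 0.9945
CL = 100·r = 99.45 %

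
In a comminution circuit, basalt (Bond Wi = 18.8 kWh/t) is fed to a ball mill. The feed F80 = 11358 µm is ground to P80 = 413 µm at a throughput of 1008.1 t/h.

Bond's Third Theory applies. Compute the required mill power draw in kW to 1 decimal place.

W = 10·Wi·[P80^(−½) − F80^(−½)]
W = 10·18.8·(1/√413 − 1/√11358) = 10·18.8·(0.039824) = 7.4868 kWh/t
Power = W × throughput = 7.4868 kWh/t × 1008.1 t/h = 7547.5 kW

P = 7547.5 kW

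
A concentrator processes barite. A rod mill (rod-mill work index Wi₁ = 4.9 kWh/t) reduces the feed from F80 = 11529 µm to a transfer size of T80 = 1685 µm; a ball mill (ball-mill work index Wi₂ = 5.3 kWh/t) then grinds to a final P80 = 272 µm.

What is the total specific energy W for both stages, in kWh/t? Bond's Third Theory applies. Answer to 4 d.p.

W = 2.6598 kWh/t

W = 10 Wi (P80^-0.5 − F80^-0.5)
Stage 1 (11529→1685 µm, Wi₁=4.9): W₁ = 10·4.9·(0.024361 − 0.009313) = 0.7374 kWh/t
Stage 2 (1685→272 µm, Wi₂=5.3): W₂ = 10·5.3·(0.060634 − 0.024361) = 1.9224 kWh/t
W = W₁ + W₂ = 0.7374 + 1.9224 = 2.6598 kWh/t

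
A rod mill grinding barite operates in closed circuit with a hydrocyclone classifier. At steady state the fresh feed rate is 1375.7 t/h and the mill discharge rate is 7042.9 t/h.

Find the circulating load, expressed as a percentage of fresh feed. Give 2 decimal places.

CL = 411.95 %

Discharge = new feed + return, hence
R = M − F = 7042.9 − 1375.7 = 5667.2 t/h
CL = 100·R/F = 100·5667.2/1375.7 = 411.95 %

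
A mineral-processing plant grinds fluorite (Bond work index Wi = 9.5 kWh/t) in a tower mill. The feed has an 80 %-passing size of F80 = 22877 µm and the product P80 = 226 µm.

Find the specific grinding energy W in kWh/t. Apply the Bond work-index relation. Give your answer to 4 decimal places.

W = 5.6912 kWh/t

Bond:  W = 10 Wi (1/√P − 1/√F)
1/√226 = 0.066519;  1/√22877 = 0.006612
W = 10·9.5·(0.066519 − 0.006612) = 5.6912 kWh/t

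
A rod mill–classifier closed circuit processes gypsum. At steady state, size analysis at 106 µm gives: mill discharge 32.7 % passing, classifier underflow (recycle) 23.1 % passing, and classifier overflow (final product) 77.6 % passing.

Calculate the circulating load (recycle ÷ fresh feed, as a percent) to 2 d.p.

CL = 467.71 %

Classifier node, passing 106 µm:
Fd + Rd = Ru + Fo ⇒ R/F = (o−d)/(d−u)
r = (77.6 − 32.7)/(32.7 − 23.1) = 44.9/9.6 = 4.6771
CL = 100·r = 467.71 %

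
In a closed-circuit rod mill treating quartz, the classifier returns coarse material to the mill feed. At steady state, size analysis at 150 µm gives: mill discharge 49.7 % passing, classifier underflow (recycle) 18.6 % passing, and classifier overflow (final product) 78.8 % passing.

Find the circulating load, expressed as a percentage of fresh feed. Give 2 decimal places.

CL = 93.57 %

Balance %-passing 150 µm (r = R/F):
r = (o − d)/(d − u)
r = (78.8 − 49.7)/(49.7 − 18.6) = 29.1/31.1 = 0.9357
CL = 100·r = 93.57 %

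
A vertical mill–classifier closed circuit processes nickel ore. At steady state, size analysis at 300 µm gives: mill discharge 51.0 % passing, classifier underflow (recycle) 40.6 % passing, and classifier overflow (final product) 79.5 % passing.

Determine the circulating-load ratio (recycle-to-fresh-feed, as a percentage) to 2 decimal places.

Balance %-passing 300 µm (r = R/F):
d + r·d = r·u + o → r(d−u) = o−d
r = (79.5 − 51.0)/(51.0 − 40.6) = 28.5/10.4 = 2.7404
CL = 100·r = 274.04 %

CL = 274.04 %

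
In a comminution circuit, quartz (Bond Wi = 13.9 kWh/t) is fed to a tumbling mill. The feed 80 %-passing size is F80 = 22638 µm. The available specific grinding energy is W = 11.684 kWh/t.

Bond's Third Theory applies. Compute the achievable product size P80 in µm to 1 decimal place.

P80 = 121.5 µm

W = 10 Wi (1/√P80 − 1/√F80)  [Bond]
P80^-0.5 = F80^-0.5 + W/(10 Wi)
  = 11.6840/(10·13.9) + 1/√22638 = 0.084058 + 0.006646 = 0.090704
P80 = (1/0.090704)² = 11.0249² = 121.55 µm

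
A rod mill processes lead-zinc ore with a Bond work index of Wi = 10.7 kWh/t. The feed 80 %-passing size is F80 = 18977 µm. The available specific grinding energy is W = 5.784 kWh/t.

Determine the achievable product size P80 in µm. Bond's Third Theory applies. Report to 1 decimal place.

W = 10 Wi (P80^-0.5 − F80^-0.5)
1/√P80 = 1/√F80 + W/(10·Wi)
  = 5.7840/(10·10.7) + 1/√18977 = 0.054056 + 0.007259 = 0.061315
P80 = (1/0.061315)² = 16.3092² = 265.99 µm

P80 = 266.0 µm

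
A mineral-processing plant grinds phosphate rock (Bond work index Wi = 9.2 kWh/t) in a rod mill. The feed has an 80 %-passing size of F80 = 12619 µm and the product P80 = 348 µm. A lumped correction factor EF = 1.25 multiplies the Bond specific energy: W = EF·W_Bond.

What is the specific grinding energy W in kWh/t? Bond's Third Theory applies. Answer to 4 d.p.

W = 10·Wi·(P80^(-½) − F80^(-½))
1/√348 = 0.053606;  1/√12619 = 0.008902
W = 10·9.2·(0.053606 − 0.008902) = 4.1127 kWh/t
With EF = 1.25: W = 4.1127·1.25 = 5.1409 kWh/t

W = 5.1409 kWh/t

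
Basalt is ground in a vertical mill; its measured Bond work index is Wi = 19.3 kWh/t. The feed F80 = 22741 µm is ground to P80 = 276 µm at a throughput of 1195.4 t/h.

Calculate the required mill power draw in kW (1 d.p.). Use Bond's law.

W = 10 Wi / √P80 − 10 Wi / √F80
W = 10·19.3·(1/√276 − 1/√22741) = 10·19.3·(0.053562) = 10.3374 kWh/t
P = W·T = 10.3374·1195.4 = 12357.3 kW

P = 12357.3 kW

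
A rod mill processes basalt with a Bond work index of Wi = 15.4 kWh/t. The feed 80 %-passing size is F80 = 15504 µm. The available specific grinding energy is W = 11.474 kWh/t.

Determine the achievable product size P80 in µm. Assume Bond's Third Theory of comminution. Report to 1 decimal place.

P80 = 146.8 µm

W = 10 Wi (P80^-0.5 − F80^-0.5)
⇒ 1/√P80 = W/(10·Wi) + 1/√F80
  = 11.4740/(10·15.4) + 1/√15504 = 0.074506 + 0.008031 = 0.082538
P80 = (1/0.082538)² = 12.1157² = 146.79 µm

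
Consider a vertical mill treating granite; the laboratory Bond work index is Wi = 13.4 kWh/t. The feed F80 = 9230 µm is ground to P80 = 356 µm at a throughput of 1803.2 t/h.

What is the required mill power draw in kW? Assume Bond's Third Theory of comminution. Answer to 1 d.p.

P = 10291.2 kW

Bond: W = 10·Wi·(1/√P80 − 1/√F80)
W = 10·13.4·(1/√356 − 1/√9230) = 10·13.4·(0.042591) = 5.7072 kWh/t
P_mill = W·ṁ = 5.7072·1803.2 = 10291.2 kW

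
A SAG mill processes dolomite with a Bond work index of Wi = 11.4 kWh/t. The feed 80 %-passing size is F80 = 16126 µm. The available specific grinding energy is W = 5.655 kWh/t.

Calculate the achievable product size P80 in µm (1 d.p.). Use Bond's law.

P80 = 302.7 µm

W = 10·Wi·[P80^(−½) − F80^(−½)]
1/√P80 = 1/√F80 + W/(10·Wi)
  = 5.6550/(10·11.4) + 1/√16126 = 0.049605 + 0.007875 = 0.057480
P80 = (1/0.057480)² = 17.3974² = 302.67 µm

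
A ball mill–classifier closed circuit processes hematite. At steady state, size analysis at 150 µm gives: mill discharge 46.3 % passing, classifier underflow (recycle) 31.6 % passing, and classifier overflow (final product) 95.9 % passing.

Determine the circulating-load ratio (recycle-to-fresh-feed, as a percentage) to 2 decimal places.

Let r = R/F. Size balance at 150 µm:
(1+r)d = ru + o → r = (o−d)/(d−u)
r = (95.9 − 46.3)/(46.3 − 31.6) = 49.6/14.7 = 3.3741
CL = 100·r = 337.41 %

CL = 337.41 %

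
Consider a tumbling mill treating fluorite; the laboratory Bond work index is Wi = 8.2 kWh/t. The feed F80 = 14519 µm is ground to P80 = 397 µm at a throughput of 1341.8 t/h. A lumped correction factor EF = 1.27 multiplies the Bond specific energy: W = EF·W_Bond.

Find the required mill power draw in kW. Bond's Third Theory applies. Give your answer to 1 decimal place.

P = 5853.4 kW

W_Bond = 10·Wi·(1/√P₈₀ − 1/√F₈₀)
W = 10·8.2·(1/√397 − 1/√14519) = 10·8.2·(0.041889) = 3.4349 kWh/t
Corrected W = EF·W_Bond = 1.27·3.4349 = 4.3624 kWh/t
P_mill = W·ṁ = 4.3624·1341.8 = 5853.4 kW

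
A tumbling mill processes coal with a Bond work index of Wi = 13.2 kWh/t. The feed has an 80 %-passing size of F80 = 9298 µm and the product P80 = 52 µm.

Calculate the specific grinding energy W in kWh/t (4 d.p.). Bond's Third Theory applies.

W = 16.9362 kWh/t

W = 10 Wi / √P80 − 10 Wi / √F80
1/√52 = 0.138675;  1/√9298 = 0.010371
W = 10·13.2·(0.138675 − 0.010371) = 16.9362 kWh/t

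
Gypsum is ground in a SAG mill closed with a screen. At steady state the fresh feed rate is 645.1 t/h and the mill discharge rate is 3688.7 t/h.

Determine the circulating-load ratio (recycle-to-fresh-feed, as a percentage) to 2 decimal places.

CL = 471.80 %

Discharge = new feed + return, hence
R = M − F = 3688.7 − 645.1 = 3043.6 t/h
CL = 100·R/F = 100·3043.6/645.1 = 471.80 %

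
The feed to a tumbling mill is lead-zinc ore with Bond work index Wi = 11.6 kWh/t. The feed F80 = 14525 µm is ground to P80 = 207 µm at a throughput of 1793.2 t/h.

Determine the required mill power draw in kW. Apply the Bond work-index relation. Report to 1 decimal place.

W = 10·Wi·[P80^(−½) − F80^(−½)]
W = 10·11.6·(1/√207 − 1/√14525) = 10·11.6·(0.061207) = 7.1001 kWh/t
Power = W × throughput = 7.1001 kWh/t × 1793.2 t/h = 12731.8 kW

P = 12731.8 kW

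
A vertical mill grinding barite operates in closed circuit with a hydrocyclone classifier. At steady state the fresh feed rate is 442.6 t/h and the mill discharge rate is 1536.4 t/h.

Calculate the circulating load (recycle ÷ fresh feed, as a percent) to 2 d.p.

Mill node: discharge = fresh + recycle.
R = M − F = 1536.4 − 442.6 = 1093.8 t/h
CL = 100·R/F = 100·1093.8/442.6 = 247.13 %

CL = 247.13 %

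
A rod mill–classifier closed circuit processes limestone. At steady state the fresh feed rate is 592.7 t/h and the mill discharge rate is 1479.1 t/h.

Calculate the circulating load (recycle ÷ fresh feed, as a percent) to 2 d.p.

CL = 149.55 %

M = F + R at steady state, so:
R = M − F = 1479.1 − 592.7 = 886.4 t/h
CL = 100·R/F = 100·886.4/592.7 = 149.55 %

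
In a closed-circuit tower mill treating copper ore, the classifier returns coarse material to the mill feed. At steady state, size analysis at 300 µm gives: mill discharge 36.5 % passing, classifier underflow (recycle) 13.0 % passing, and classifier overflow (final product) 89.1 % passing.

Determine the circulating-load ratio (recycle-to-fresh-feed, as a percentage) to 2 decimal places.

Two-product formula at 300 µm:
(1+r)·d = r·u + o ⇒ r = (o−d)/(d−u)
r = (89.1 − 36.5)/(36.5 − 13.0) = 52.6/23.5 = 2.2383
CL = 100·r = 223.83 %

CL = 223.83 %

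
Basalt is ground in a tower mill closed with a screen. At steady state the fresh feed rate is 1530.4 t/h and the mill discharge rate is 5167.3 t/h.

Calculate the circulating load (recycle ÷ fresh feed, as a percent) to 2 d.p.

M = F + R at steady state, so:
R = M − F = 5167.3 − 1530.4 = 3636.9 t/h
CL = 100·R/F = 100·3636.9/1530.4 = 237.64 %

CL = 237.64 %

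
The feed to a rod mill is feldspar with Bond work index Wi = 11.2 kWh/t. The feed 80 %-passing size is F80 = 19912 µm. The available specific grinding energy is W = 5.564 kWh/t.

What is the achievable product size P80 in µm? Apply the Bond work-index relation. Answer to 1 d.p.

P80 = 310.3 µm

W = 10 Wi (P80^-0.5 − F80^-0.5)
⇒ 1/√P80 = W/(10·Wi) + 1/√F80
  = 5.5640/(10·11.2) + 1/√19912 = 0.049679 + 0.007087 = 0.056765
P80 = (1/0.056765)² = 17.6164² = 310.34 µm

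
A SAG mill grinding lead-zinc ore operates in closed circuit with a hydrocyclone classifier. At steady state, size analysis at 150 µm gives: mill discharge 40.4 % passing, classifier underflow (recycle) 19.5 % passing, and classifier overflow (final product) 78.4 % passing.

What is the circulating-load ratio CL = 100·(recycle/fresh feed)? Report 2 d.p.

CL = 181.82 %

Balance %-passing 150 µm (r = R/F):
r = (o − d)/(d − u)
r = (78.4 − 40.4)/(40.4 − 19.5) = 38.0/20.9 = 1.8182
CL = 100·r = 181.82 %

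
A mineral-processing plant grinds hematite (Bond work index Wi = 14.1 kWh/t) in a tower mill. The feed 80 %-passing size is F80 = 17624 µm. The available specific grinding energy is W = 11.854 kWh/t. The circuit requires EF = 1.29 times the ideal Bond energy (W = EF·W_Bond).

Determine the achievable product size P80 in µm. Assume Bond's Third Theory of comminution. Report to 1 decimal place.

P80 = 189.2 µm

W_Bond = 10·Wi·(1/√P₈₀ − 1/√F₈₀)
W_Bond = W / EF = 11.854 / 1.29 = 9.1891 kWh/t
1/√P80 = 1/√F80 + W_Bond/(10·Wi)
  = 9.1891/(10·14.1) + 1/√17624 = 0.065171 + 0.007533 = 0.072704
P80 = (1/0.072704)² = 13.7544² = 189.18 µm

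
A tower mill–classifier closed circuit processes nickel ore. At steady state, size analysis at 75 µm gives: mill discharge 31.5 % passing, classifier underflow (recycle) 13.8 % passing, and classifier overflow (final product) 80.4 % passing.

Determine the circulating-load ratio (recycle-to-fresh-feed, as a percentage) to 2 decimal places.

Two-product formula at 75 µm:
(1+r)d = ru + o → r = (o−d)/(d−u)
r = (80.4 − 31.5)/(31.5 − 13.8) = 48.9/17.7 = 2.7627
CL = 100·r = 276.27 %

CL = 276.27 %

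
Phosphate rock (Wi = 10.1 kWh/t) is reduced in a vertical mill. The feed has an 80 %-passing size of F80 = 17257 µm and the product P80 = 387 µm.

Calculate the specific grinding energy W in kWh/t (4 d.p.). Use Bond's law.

W = 10 Wi / √P80 − 10 Wi / √F80
1/√387 = 0.050833;  1/√17257 = 0.007612
W = 10·10.1·(0.050833 − 0.007612) = 4.3653 kWh/t

W = 4.3653 kWh/t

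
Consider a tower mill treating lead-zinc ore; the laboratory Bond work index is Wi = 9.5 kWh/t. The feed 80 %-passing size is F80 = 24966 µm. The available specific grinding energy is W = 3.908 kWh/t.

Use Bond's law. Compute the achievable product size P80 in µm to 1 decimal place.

P80 = 443.9 µm

W = 10·Wi·(P80^(-½) − F80^(-½))
⇒ 1/√P80 = W/(10 Wi) + 1/√F80
  = 3.9080/(10·9.5) + 1/√24966 = 0.041137 + 0.006329 = 0.047466
P80 = (1/0.047466)² = 21.0678² = 443.85 µm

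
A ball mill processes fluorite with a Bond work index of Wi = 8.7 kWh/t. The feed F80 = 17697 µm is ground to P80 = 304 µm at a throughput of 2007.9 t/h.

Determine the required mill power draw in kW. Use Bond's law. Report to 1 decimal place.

P = 8705.9 kW

W = 10·Wi·(P80^(-½) − F80^(-½))
W = 10·8.7·(1/√304 − 1/√17697) = 10·8.7·(0.049837) = 4.3358 kWh/t
P_mill = W·ṁ = 4.3358·2007.9 = 8705.9 kW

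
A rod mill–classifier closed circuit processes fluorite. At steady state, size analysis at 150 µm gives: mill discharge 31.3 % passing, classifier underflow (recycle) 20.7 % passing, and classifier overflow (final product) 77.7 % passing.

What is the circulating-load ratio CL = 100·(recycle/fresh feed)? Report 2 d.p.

CL = 437.74 %

Balance %-passing 150 µm (r = R/F):
(1+r)·d = r·u + o ⇒ r = (o−d)/(d−u)
r = (77.7 − 31.3)/(31.3 − 20.7) = 46.4/10.6 = 4.3774
CL = 100·r = 437.74 %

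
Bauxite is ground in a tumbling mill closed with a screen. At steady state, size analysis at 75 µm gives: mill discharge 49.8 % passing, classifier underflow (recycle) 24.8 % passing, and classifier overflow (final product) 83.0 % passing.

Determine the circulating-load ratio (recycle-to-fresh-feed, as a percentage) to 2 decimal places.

Classifier node, passing 75 µm:
d + r·d = r·u + o → r(d−u) = o−d
r = (83.0 − 49.8)/(49.8 − 24.8) = 33.2/25.0 = 1.3280
CL = 100·r = 132.80 %

CL = 132.80 %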